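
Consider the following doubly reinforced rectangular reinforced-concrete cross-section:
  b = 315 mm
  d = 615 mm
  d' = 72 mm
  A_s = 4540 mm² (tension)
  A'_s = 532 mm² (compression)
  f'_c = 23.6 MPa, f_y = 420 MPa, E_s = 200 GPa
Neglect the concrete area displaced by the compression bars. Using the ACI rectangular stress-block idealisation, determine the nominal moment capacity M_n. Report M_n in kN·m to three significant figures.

M_n ≈ 932 kN·m

Assume both tension and compression steel yield.
Net tension couple steel: A_s − A'_s = 4008 mm².
a = (A_s − A'_s) f_y / (0.85 f'_c b) = 1683360/(0.85 × 23.6 × 315) = 266.40 mm.
c = a/β₁ = 266.40/0.85 = 313.41 mm; ε'_s = 0.003(c − d')/c = 0.0023 ≥ f_y/E_s = 0.0021, so compression steel does yield.
M_n = (A_s − A'_s) f_y (d − a/2) + A'_s f_y (d − d') = [1683360 × (615 − 133.2) + 223440 × (615 − 72)] × 10⁻⁶ = 811.04 + 121.33 = 932.37 kN·m.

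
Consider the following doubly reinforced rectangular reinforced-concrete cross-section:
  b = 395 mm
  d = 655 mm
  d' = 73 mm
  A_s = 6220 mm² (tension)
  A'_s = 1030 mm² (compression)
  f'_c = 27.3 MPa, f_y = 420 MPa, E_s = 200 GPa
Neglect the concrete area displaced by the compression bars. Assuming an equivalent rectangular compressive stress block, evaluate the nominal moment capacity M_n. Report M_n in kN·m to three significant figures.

M_n ≈ 1420 kN·m

Assume both tension and compression steel yield.
Net tension couple steel: A_s − A'_s = 5190 mm².
a = (A_s − A'_s) f_y / (0.85 f'_c b) = 2179800/(0.85 × 27.3 × 395) = 237.81 mm.
c = a/β₁ = 237.81/0.85 = 279.78 mm; ε'_s = 0.003(c − d')/c = 0.0022 ≥ f_y/E_s = 0.0021, so compression steel does yield.
M_n = (A_s − A'_s) f_y (d − a/2) + A'_s f_y (d − d') = [2179800 × (655 − 118.905) + 432600 × (655 − 73)] × 10⁻⁶ = 1168.58 + 251.77 = 1420.35 kN·m.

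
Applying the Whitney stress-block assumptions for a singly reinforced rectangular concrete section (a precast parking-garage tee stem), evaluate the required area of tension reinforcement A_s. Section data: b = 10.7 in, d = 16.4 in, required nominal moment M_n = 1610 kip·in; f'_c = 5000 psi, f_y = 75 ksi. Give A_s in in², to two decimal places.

From M_n = 0.85 f'_c a b (d − a/2):
a = d − √(d² − 2M_n/(0.85 f'_c b)) = 16.4 − √(16.4² − 2 × 1610/(0.85 × 5 × 10.7)) = 2.323 in.
A_s = 0.85 f'_c a b / f_y = 0.85 × 5 × 2.323 × 10.7 / 75 = 1.409 in².

A_s ≈ 1.41 in²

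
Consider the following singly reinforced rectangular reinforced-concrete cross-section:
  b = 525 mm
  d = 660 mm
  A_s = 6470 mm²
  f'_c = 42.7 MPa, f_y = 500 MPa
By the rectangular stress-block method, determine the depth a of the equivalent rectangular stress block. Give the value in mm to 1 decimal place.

a ≈ 169.8 mm

T = A_s f_y = 6470 × 500 = 3235000 N = 3235 kN.
Setting C = 0.85 f'_c a b equal to T: a = 3235000/(0.85 × 42.7 × 525) = 169.8 mm.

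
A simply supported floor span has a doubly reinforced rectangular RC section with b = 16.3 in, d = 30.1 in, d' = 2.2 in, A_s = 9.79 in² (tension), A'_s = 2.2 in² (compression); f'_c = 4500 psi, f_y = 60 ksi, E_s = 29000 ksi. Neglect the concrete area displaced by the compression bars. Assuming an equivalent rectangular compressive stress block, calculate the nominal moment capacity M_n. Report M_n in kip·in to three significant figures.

M_n ≈ 15700 kip·in

Assume both steels yield.
a = (A_s − A'_s) f_y/(0.85 f'_c b) = (9.79 − 2.2) × 60/(0.85 × 4.5 × 16.3) = 7.304 in.
c = a/β₁ = 7.304/0.825 = 8.853 in; ε'_s = 0.003(c − d')/c = 0.0023 ≥ ε_y = 0.0021, so the compression steel yields.
M_n = (A_s − A'_s) f_y (d − a/2) + A'_s f_y (d − d') = 455.4 × (30.1 − 3.652) + 132 × (30.1 − 2.2) = 12044.4 + 3682.8 = 15727.2 kip·in.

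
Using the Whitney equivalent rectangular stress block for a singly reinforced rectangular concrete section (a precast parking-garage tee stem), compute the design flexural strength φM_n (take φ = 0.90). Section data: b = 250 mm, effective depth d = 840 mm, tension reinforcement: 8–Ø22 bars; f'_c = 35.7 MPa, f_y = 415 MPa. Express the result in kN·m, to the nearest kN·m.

φM_n ≈ 859 kN·m

A_s = 8 × 380 = 3040 mm².
T = A_s f_y = 3040 × 415 = 1261600 N = 1261.6 kN.
From C = T: a = T/(0.85 f'_c b) = 1261600/(0.85 × 35.7 × 250) = 166.30 mm.
M_n = T(d − a/2) = 1261.6 kN × (840 − 83.15) mm = 954.84 kN·m.
φM_n = 0.90 × 954.84 = 859.36 kN·m.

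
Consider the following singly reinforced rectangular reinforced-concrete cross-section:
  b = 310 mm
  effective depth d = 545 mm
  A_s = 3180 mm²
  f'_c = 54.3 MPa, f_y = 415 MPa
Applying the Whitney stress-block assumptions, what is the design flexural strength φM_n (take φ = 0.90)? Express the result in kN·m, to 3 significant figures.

φM_n ≈ 593 kN·m

T = A_s f_y = 3180 × 415 = 1319700 N = 1319.7 kN.
From C = T: a = T/(0.85 f'_c b) = 1319700/(0.85 × 54.3 × 310) = 92.23 mm.
M_n = T(d − a/2) = 1319.7 kN × (545 − 46.115) mm = 658.38 kN·m.
φM_n = 0.90 × 658.38 = 592.54 kN·m.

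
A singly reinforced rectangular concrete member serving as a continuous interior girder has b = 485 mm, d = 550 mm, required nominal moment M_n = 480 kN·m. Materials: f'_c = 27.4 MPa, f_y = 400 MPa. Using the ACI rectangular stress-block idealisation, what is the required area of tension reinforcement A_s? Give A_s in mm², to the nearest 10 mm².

With M_n = 0.85 f'_c a b (d − a/2), solve the quadratic for a:
a = d − √(d² − 2M_n/(0.85 f'_c b)) = 550 − √(550² − 2 × 480×10⁶/(0.85 × 27.4 × 485)) = 83.62 mm.
A_s = 0.85 f'_c a b / f_y = 0.85 × 27.4 × 83.62 × 485 / 400 = 2361.4 mm².

A_s ≈ 2360 mm²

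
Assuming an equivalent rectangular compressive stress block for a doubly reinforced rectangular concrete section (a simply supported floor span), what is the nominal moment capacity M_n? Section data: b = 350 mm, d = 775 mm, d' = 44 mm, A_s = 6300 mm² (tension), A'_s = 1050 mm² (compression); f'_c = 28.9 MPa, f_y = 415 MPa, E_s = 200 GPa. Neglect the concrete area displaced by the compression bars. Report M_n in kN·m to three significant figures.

M_n ≈ 1730 kN·m

Assume both tension and compression steel yield.
Net tension couple steel: A_s − A'_s = 5250 mm².
a = (A_s − A'_s) f_y / (0.85 f'_c b) = 2178750/(0.85 × 28.9 × 350) = 253.41 mm.
c = a/β₁ = 253.41/0.844 = 300.25 mm; ε'_s = 0.003(c − d')/c = 0.0026 ≥ f_y/E_s = 0.0021, so compression steel does yield.
M_n = (A_s − A'_s) f_y (d − a/2) + A'_s f_y (d − d') = [2178750 × (775 − 126.705) + 435750 × (775 − 44)] × 10⁻⁶ = 1412.47 + 318.53 = 1731.00 kN·m.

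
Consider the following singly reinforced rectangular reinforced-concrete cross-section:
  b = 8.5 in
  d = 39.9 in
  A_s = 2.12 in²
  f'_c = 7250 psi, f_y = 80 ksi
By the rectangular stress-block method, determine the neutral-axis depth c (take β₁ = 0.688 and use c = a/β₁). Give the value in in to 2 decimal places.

T = A_s f_y = 2.12 × 80 = 169.6 kips.
a = T/(0.85 f'_c b) = 169.6/(0.85 × 7.25 × 8.5) = 3.2378 in.
With β₁ = 0.688, c = a/β₁ = 3.2378/0.688 = 4.71 in.

c ≈ 4.71 in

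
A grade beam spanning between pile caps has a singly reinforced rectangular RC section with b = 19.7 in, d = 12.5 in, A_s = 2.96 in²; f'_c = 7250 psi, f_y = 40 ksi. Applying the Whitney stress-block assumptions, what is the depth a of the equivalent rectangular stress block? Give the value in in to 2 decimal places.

a ≈ 0.98 in

T = A_s f_y = 2.96 × 40 = 118.4 kips.
a = T/(0.85 f'_c b) = 118.4/(0.85 × 7.25 × 19.7) = 0.98 in.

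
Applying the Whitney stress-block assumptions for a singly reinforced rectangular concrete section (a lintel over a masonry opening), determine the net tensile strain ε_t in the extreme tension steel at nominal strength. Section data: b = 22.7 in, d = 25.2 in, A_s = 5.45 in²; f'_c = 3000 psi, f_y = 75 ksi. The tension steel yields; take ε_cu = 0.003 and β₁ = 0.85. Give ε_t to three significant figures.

ε_t ≈ 0.00610

a = A_s f_y/(0.85 f'_c b) = 7.061 in.
β₁ = 0.85, so c = a/β₁ = 7.061/0.85 = 8.307 in.
From the linear strain diagram with ε_cu = 0.003: ε_t = 0.003 (d − c)/c = 0.003 × (25.2 − 8.307)/8.307 = 0.00610.
Since ε_t ≥ 0.005, the section is tension-controlled.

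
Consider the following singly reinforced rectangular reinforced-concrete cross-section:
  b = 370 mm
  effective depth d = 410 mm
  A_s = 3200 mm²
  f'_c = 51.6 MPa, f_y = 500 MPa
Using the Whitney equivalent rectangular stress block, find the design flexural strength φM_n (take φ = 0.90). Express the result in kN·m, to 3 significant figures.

φM_n ≈ 519 kN·m

T = A_s f_y = 3200 × 500 = 1600000 N = 1600 kN.
From C = T: a = T/(0.85 f'_c b) = 1600000/(0.85 × 51.6 × 370) = 98.59 mm.
M_n = T(d − a/2) = 1600 kN × (410 − 49.295) mm = 577.13 kN·m.
φM_n = 0.90 × 577.13 = 519.42 kN·m.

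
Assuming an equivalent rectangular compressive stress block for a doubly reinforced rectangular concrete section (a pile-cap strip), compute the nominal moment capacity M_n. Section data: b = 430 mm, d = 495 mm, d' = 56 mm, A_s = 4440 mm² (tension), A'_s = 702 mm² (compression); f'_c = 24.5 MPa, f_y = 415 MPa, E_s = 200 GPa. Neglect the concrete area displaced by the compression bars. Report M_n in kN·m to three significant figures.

M_n ≈ 761 kN·m

Assume both tension and compression steel yield.
Net tension couple steel: A_s − A'_s = 3738 mm².
a = (A_s − A'_s) f_y / (0.85 f'_c b) = 1551270/(0.85 × 24.5 × 430) = 173.23 mm.
c = a/β₁ = 173.23/0.85 = 203.80 mm; ε'_s = 0.003(c − d')/c = 0.0022 ≥ f_y/E_s = 0.0021, so compression steel does yield.
M_n = (A_s − A'_s) f_y (d − a/2) + A'_s f_y (d − d') = [1551270 × (495 − 86.615) + 291330 × (495 − 56)] × 10⁻⁶ = 633.52 + 127.89 = 761.41 kN·m.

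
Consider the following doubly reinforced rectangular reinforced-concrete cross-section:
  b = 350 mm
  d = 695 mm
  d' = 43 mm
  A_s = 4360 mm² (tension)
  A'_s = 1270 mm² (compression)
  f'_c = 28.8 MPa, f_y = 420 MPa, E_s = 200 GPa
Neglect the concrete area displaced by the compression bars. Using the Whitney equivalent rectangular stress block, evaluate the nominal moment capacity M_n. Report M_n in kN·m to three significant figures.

M_n ≈ 1150 kN·m

Assume both tension and compression steel yield.
Net tension couple steel: A_s − A'_s = 3090 mm².
a = (A_s − A'_s) f_y / (0.85 f'_c b) = 1297800/(0.85 × 28.8 × 350) = 151.47 mm.
c = a/β₁ = 151.47/0.844 = 179.47 mm; ε'_s = 0.003(c − d')/c = 0.0023 ≥ f_y/E_s = 0.0021, so compression steel does yield.
M_n = (A_s − A'_s) f_y (d − a/2) + A'_s f_y (d − d') = [1297800 × (695 − 75.735) + 533400 × (695 − 43)] × 10⁻⁶ = 803.68 + 347.78 = 1151.46 kN·m.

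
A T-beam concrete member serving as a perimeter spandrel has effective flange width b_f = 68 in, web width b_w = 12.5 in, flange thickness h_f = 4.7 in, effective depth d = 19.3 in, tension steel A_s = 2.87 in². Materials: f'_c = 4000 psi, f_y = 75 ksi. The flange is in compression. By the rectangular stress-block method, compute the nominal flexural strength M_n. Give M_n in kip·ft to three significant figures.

M_n ≈ 338 kip·ft

Tension: T = A_s f_y = 2.87 × 75 = 215.25 kips.
Try a within the flange: a = T/(0.85 f'_c b_f) = 215.25/(0.85 × 4 × 68) = 0.931 in.
Since a = 0.931 ≤ h_f = 4.7 in, the stress block lies entirely in the flange; analyse as a rectangular beam of width b_f.
M_n = T(d − a/2) = 215.25 × (19.3 − 0.4655) = 4054.1 kip·in.
M_n = 4054.1/12 = 337.84 kip·ft.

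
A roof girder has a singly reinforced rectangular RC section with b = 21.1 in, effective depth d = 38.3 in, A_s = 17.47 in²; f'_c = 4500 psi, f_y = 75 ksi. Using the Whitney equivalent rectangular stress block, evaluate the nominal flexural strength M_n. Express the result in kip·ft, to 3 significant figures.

M_n ≈ 3300 kip·ft

T = A_s f_y = 17.47 × 75 = 1310.25 kips.
a = T/(0.85 f'_c b) = 1310.25/(0.85 × 4.5 × 21.1) = 16.235 in.
M_n = T(d − a/2) = 1310.25 × (38.3 − 8.1175) = 39546.6 kip·in = 39546.6/12 = 3295.55 kip·ft.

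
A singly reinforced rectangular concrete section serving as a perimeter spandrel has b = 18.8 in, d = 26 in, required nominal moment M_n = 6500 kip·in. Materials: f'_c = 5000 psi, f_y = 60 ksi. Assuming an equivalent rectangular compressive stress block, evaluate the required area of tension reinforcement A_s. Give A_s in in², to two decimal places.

A_s ≈ 4.45 in²

From M_n = 0.85 f'_c a b (d − a/2):
a = d − √(d² − 2M_n/(0.85 f'_c b)) = 26 − √(26² − 2 × 6500/(0.85 × 5 × 18.8)) = 3.344 in.
A_s = 0.85 f'_c a b / f_y = 0.85 × 5 × 3.344 × 18.8 / 60 = 4.453 in².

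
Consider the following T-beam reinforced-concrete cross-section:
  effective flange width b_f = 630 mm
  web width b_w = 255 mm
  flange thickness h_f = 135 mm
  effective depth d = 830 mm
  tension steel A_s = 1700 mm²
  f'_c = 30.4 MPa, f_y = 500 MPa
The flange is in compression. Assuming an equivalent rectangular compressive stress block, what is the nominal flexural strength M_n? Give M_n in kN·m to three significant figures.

M_n ≈ 683 kN·m

Tension: T = A_s f_y = 1700 × 500 = 850000 N.
Try a within the flange: a = T/(0.85 f'_c b_f) = 850000/(0.85 × 30.4 × 630) = 52.21 mm.
Since a = 52.21 ≤ h_f = 135 mm, the stress block lies entirely in the flange; analyse as a rectangular beam of width b_f.
M_n = T(d − a/2) = 850000 × (830 − 26.105) = 683.31 × 10⁶ N·mm.
M_n = 683.31 kN·m.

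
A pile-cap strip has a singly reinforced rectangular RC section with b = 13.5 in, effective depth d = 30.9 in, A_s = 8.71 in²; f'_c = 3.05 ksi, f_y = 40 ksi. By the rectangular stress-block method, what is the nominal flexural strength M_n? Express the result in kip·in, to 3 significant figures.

T = A_s f_y = 8.71 × 40 = 348.4 kips.
a = T/(0.85 f'_c b) = 348.4/(0.85 × 3.05 × 13.5) = 9.955 in.
M_n = T(d − a/2) = 348.4 × (30.9 − 4.9775) = 9031.4 kip·in.

M_n ≈ 9030 kip·in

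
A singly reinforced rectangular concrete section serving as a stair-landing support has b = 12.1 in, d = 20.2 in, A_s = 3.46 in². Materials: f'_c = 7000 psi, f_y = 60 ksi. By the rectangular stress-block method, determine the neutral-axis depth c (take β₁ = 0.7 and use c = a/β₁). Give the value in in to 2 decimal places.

c ≈ 4.12 in

T = A_s f_y = 3.46 × 60 = 207.6 kips.
a = T/(0.85 f'_c b) = 207.6/(0.85 × 7 × 12.1) = 2.8835 in.
With β₁ = 0.7, c = a/β₁ = 2.8835/0.7 = 4.12 in.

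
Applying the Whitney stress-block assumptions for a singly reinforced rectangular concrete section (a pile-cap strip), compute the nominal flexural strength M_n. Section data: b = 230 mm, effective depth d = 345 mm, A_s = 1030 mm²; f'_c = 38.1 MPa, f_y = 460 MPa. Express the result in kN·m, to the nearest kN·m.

T = A_s f_y = 1030 × 460 = 473800 N = 473.8 kN.
From C = T: a = T/(0.85 f'_c b) = 473800/(0.85 × 38.1 × 230) = 63.61 mm.
M_n = T(d − a/2) = 473.8 kN × (345 − 31.805) mm = 148.39 kN·m.

M_n ≈ 148 kN·m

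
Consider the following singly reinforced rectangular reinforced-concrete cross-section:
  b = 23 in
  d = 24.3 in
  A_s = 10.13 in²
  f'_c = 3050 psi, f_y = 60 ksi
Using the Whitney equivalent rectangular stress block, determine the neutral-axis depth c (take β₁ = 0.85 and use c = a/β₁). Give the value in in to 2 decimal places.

T = A_s f_y = 10.13 × 60 = 607.8 kips.
a = T/(0.85 f'_c b) = 607.8/(0.85 × 3.05 × 23) = 10.1933 in.
With β₁ = 0.85, c = a/β₁ = 10.1933/0.85 = 11.99 in.

c ≈ 11.99 in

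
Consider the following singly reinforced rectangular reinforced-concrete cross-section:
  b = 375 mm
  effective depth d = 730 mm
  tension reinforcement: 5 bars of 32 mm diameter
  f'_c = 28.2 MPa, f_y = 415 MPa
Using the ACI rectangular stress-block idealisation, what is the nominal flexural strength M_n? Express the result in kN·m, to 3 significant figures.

M_n ≈ 1060 kN·m

A_s = 5 × 804 = 4020 mm².
T = A_s f_y = 4020 × 415 = 1668300 N = 1668.3 kN.
From C = T: a = T/(0.85 f'_c b) = 1668300/(0.85 × 28.2 × 375) = 185.60 mm.
M_n = T(d − a/2) = 1668.3 kN × (730 − 92.8) mm = 1063.04 kN·m.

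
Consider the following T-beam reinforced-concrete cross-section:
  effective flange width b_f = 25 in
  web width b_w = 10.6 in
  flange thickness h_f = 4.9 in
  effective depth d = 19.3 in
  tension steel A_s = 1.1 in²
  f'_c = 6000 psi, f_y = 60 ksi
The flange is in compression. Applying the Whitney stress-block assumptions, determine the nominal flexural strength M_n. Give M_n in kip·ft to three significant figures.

M_n ≈ 105 kip·ft

Tension: T = A_s f_y = 1.1 × 60 = 66 kips.
Try a within the flange: a = T/(0.85 f'_c b_f) = 66/(0.85 × 6 × 25) = 0.518 in.
Since a = 0.518 ≤ h_f = 4.9 in, the stress block lies entirely in the flange; analyse as a rectangular beam of width b_f.
M_n = T(d − a/2) = 66 × (19.3 − 0.259) = 1256.7 kip·in.
M_n = 1256.7/12 = 104.73 kip·ft.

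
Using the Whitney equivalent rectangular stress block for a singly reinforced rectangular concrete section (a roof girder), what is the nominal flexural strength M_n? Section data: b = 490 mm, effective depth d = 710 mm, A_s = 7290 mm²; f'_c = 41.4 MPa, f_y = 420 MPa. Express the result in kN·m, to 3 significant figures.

M_n ≈ 1900 kN·m

T = A_s f_y = 7290 × 420 = 3061800 N = 3061.8 kN.
From C = T: a = T/(0.85 f'_c b) = 3061800/(0.85 × 41.4 × 490) = 177.57 mm.
M_n = T(d − a/2) = 3061.8 kN × (710 − 88.785) mm = 1902.04 kN·m.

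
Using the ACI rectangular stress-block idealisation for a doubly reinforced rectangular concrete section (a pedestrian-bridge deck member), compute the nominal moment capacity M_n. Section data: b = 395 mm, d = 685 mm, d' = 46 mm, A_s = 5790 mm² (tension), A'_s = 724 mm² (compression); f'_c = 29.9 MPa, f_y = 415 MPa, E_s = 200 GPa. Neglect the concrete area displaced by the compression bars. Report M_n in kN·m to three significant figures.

M_n ≈ 1410 kN·m

Assume both tension and compression steel yield.
Net tension couple steel: A_s − A'_s = 5066 mm².
a = (A_s − A'_s) f_y / (0.85 f'_c b) = 2102390/(0.85 × 29.9 × 395) = 209.42 mm.
c = a/β₁ = 209.42/0.836 = 250.50 mm; ε'_s = 0.003(c − d')/c = 0.0024 ≥ f_y/E_s = 0.0021, so compression steel does yield.
M_n = (A_s − A'_s) f_y (d − a/2) + A'_s f_y (d − d') = [2102390 × (685 − 104.71) + 300460 × (685 − 46)] × 10⁻⁶ = 1220.00 + 191.99 = 1411.99 kN·m.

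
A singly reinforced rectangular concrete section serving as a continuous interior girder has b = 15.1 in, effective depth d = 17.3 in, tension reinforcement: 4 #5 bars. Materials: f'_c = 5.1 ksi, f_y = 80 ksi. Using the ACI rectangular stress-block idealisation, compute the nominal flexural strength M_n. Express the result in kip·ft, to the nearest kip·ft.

M_n ≈ 137 kip·ft

A_s = 4 × 0.31 = 1.24 in².
T = A_s f_y = 1.24 × 80 = 99.2 kips.
a = T/(0.85 f'_c b) = 99.2/(0.85 × 5.1 × 15.1) = 1.515 in.
M_n = T(d − a/2) = 99.2 × (17.3 − 0.7575) = 1641.0 kip·in = 1641.0/12 = 136.75 kip·ft.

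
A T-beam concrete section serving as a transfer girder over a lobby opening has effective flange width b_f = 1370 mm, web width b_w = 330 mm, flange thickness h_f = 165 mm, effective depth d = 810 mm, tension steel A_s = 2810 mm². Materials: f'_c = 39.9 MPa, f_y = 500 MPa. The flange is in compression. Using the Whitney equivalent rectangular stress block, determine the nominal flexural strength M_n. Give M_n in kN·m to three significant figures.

M_n ≈ 1120 kN·m

Tension: T = A_s f_y = 2810 × 500 = 1405000 N.
Try a within the flange: a = T/(0.85 f'_c b_f) = 1405000/(0.85 × 39.9 × 1370) = 30.24 mm.
Since a = 30.24 ≤ h_f = 165 mm, the stress block lies entirely in the flange; analyse as a rectangular beam of width b_f.
M_n = T(d − a/2) = 1405000 × (810 − 15.12) = 1116.81 × 10⁶ N·mm.
M_n = 1116.81 kN·m.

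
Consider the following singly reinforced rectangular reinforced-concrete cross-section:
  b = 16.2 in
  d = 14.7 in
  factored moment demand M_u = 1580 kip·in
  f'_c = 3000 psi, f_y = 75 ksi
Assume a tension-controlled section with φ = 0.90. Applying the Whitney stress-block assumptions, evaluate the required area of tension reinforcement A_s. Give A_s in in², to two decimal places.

A_s ≈ 1.79 in²

M_n = M_u/φ = 1580/0.90 = 1755.56 kip·in.
From M_n = 0.85 f'_c a b (d − a/2):
a = d − √(d² − 2M_n/(0.85 f'_c b)) = 14.7 − √(14.7² − 2 × 1755.56/(0.85 × 3 × 16.2)) = 3.250 in.
A_s = 0.85 f'_c a b / f_y = 0.85 × 3 × 3.250 × 16.2 / 75 = 1.790 in².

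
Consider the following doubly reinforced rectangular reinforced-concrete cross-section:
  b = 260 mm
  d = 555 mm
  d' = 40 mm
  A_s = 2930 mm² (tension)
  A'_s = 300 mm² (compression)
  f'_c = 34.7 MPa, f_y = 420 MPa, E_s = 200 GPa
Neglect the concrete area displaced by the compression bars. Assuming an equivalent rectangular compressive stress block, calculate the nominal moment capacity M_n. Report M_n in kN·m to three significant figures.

M_n ≈ 598 kN·m

Assume both tension and compression steel yield.
Net tension couple steel: A_s − A'_s = 2630 mm².
a = (A_s − A'_s) f_y / (0.85 f'_c b) = 1104600/(0.85 × 34.7 × 260) = 144.04 mm.
c = a/β₁ = 144.04/0.802 = 179.60 mm; ε'_s = 0.003(c − d')/c = 0.0023 ≥ f_y/E_s = 0.0021, so compression steel does yield.
M_n = (A_s − A'_s) f_y (d − a/2) + A'_s f_y (d − d') = [1104600 × (555 − 72.02) + 126000 × (555 − 40)] × 10⁻⁶ = 533.50 + 64.89 = 598.39 kN·m.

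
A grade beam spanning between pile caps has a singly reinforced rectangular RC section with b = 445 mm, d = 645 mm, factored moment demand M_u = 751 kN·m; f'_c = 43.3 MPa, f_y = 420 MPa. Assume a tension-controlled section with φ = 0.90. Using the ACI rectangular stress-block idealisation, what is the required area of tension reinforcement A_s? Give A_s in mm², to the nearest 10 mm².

M_n = M_u/φ = 751/0.90 = 834.444 kN·m.
With M_n = 0.85 f'_c a b (d − a/2), solve the quadratic for a:
a = d − √(d² − 2M_n/(0.85 f'_c b)) = 645 − √(645² − 2 × 834.444×10⁶/(0.85 × 43.3 × 445)) = 84.53 mm.
A_s = 0.85 f'_c a b / f_y = 0.85 × 43.3 × 84.53 × 445 / 420 = 3296.3 mm².

A_s ≈ 3300 mm²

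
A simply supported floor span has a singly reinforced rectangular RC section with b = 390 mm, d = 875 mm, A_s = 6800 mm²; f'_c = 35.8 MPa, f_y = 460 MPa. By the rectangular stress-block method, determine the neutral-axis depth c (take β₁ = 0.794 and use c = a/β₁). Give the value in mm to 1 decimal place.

c ≈ 332.0 mm

T = A_s f_y = 6800 × 460 = 3128000 N = 3128 kN.
Setting C = 0.85 f'_c a b equal to T: a = 3128000/(0.85 × 35.8 × 390) = 263.573 mm.
With β₁ = 0.794, c = a/β₁ = 263.573/0.794 = 332.0 mm.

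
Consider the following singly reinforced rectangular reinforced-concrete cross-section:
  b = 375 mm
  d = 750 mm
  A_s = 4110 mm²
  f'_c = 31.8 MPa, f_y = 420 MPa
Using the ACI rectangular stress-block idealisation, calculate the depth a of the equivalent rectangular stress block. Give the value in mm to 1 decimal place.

T = A_s f_y = 4110 × 420 = 1726200 N = 1726.2 kN.
Setting C = 0.85 f'_c a b equal to T: a = 1726200/(0.85 × 31.8 × 375) = 170.3 mm.

a ≈ 170.3 mm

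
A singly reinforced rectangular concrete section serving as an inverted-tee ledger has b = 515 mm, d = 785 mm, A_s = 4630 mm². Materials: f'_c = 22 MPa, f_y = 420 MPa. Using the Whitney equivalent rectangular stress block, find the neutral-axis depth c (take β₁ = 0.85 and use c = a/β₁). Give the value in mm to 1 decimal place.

T = A_s f_y = 4630 × 420 = 1944600 N = 1944.6 kN.
Setting C = 0.85 f'_c a b equal to T: a = 1944600/(0.85 × 22 × 515) = 201.921 mm.
With β₁ = 0.85, c = a/β₁ = 201.921/0.85 = 237.6 mm.

c ≈ 237.6 mm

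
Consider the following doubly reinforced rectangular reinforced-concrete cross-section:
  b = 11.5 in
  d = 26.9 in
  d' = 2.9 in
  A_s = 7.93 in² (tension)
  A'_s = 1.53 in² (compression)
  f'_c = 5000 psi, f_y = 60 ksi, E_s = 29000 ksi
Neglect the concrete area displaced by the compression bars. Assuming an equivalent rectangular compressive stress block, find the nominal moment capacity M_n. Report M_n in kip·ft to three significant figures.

Assume both steels yield.
a = (A_s − A'_s) f_y/(0.85 f'_c b) = (7.93 − 1.53) × 60/(0.85 × 5 × 11.5) = 7.857 in.
c = a/β₁ = 7.857/0.8 = 9.821 in; ε'_s = 0.003(c − d')/c = 0.0021 ≥ ε_y = 0.0021, so the compression steel yields.
M_n = (A_s − A'_s) f_y (d − a/2) + A'_s f_y (d − d') = 384 × (26.9 − 3.9285) + 91.8 × (26.9 − 2.9) = 8821.1 + 2203.2 = 11024.3 kip·in = 11024.3/12 = 918.69 kip·ft.

M_n ≈ 919 kip·ft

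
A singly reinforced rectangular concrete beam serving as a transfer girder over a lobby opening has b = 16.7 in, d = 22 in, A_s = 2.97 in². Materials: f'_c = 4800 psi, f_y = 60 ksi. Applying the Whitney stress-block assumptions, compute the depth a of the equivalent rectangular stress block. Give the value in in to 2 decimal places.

T = A_s f_y = 2.97 × 60 = 178.2 kips.
a = T/(0.85 f'_c b) = 178.2/(0.85 × 4.8 × 16.7) = 2.62 in.

a ≈ 2.62 in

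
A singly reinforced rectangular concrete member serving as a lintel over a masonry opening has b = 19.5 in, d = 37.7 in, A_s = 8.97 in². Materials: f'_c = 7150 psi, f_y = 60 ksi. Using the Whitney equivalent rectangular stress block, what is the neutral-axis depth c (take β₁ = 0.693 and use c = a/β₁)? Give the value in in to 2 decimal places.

T = A_s f_y = 8.97 × 60 = 538.2 kips.
a = T/(0.85 f'_c b) = 538.2/(0.85 × 7.15 × 19.5) = 4.5413 in.
With β₁ = 0.693, c = a/β₁ = 4.5413/0.693 = 6.55 in.

c ≈ 6.55 in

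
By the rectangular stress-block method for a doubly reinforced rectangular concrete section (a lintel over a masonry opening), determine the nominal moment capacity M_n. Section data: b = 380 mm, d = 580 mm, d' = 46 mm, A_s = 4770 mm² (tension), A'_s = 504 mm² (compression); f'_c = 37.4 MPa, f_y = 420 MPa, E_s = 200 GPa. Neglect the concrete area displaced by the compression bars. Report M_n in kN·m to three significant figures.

Assume both tension and compression steel yield.
Net tension couple steel: A_s − A'_s = 4266 mm².
a = (A_s − A'_s) f_y / (0.85 f'_c b) = 1791720/(0.85 × 37.4 × 380) = 148.32 mm.
c = a/β₁ = 148.32/0.783 = 189.43 mm; ε'_s = 0.003(c − d')/c = 0.0023 ≥ f_y/E_s = 0.0021, so compression steel does yield.
M_n = (A_s − A'_s) f_y (d − a/2) + A'_s f_y (d − d') = [1791720 × (580 − 74.16) + 211680 × (580 − 46)] × 10⁻⁶ = 906.32 + 113.04 = 1019.36 kN·m.

M_n ≈ 1020 kN·m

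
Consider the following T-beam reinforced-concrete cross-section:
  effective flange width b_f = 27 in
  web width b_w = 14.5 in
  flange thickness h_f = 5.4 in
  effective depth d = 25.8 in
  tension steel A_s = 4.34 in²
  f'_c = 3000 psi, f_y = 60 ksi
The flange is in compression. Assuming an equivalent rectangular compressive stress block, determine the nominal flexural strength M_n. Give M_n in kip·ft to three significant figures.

M_n ≈ 519 kip·ft

Tension: T = A_s f_y = 4.34 × 60 = 260.4 kips.
Try a within the flange: a = T/(0.85 f'_c b_f) = 260.4/(0.85 × 3 × 27) = 3.782 in.
Since a = 3.782 ≤ h_f = 5.4 in, the stress block lies entirely in the flange; analyse as a rectangular beam of width b_f.
M_n = T(d − a/2) = 260.4 × (25.8 − 1.891) = 6225.9 kip·in.
M_n = 6225.9/12 = 518.83 kip·ft.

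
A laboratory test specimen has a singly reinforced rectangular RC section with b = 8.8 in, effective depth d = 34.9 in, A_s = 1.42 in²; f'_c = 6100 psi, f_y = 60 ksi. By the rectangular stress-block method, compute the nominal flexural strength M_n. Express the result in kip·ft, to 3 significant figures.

T = A_s f_y = 1.42 × 60 = 85.2 kips.
a = T/(0.85 f'_c b) = 85.2/(0.85 × 6.1 × 8.8) = 1.867 in.
M_n = T(d − a/2) = 85.2 × (34.9 − 0.9335) = 2893.9 kip·in = 2893.9/12 = 241.16 kip·ft.

M_n ≈ 241 kip·ft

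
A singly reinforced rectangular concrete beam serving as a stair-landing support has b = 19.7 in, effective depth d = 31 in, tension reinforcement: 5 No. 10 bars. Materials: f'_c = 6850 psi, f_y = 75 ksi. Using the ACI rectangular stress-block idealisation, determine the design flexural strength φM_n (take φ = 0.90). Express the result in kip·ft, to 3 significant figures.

A_s = 5 × 1.27 = 6.35 in².
T = A_s f_y = 6.35 × 75 = 476.25 kips.
a = T/(0.85 f'_c b) = 476.25/(0.85 × 6.85 × 19.7) = 4.152 in.
M_n = T(d − a/2) = 476.25 × (31 − 2.076) = 13775.1 kip·in = 13775.1/12 = 1147.93 kip·ft.
φM_n = 0.90 × 1147.93 = 1033.14 kip·ft.

φM_n ≈ 1030 kip·ft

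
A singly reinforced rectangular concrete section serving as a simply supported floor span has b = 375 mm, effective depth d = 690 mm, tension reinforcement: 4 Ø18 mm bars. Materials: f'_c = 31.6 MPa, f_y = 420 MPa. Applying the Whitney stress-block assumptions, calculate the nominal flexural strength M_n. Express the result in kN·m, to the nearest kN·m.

M_n ≈ 285 kN·m

A_s = 4 × 254 = 1016 mm².
T = A_s f_y = 1016 × 420 = 426720 N = 426.72 kN.
From C = T: a = T/(0.85 f'_c b) = 426720/(0.85 × 31.6 × 375) = 42.36 mm.
M_n = T(d − a/2) = 426.72 kN × (690 − 21.18) mm = 285.40 kN·m.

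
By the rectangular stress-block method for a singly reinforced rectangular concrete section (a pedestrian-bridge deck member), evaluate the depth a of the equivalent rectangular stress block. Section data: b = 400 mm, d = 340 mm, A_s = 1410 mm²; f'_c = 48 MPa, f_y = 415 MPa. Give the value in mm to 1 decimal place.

a ≈ 35.9 mm

T = A_s f_y = 1410 × 415 = 585150 N = 585.15 kN.
Setting C = 0.85 f'_c a b equal to T: a = 585150/(0.85 × 48 × 400) = 35.9 mm.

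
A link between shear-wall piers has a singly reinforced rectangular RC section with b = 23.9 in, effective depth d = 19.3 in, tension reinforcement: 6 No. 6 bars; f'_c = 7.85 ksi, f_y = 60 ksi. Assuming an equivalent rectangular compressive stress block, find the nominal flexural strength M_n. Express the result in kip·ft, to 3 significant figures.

M_n ≈ 248 kip·ft

A_s = 6 × 0.44 = 2.64 in².
T = A_s f_y = 2.64 × 60 = 158.4 kips.
a = T/(0.85 f'_c b) = 158.4/(0.85 × 7.85 × 23.9) = 0.993 in.
M_n = T(d − a/2) = 158.4 × (19.3 − 0.4965) = 2978.5 kip·in = 2978.5/12 = 248.21 kip·ft.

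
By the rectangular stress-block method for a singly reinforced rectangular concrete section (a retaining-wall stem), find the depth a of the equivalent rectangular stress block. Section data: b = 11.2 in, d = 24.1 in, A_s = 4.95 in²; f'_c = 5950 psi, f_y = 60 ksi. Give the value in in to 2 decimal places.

a ≈ 5.24 in

T = A_s f_y = 4.95 × 60 = 297 kips.
a = T/(0.85 f'_c b) = 297/(0.85 × 5.95 × 11.2) = 5.24 in.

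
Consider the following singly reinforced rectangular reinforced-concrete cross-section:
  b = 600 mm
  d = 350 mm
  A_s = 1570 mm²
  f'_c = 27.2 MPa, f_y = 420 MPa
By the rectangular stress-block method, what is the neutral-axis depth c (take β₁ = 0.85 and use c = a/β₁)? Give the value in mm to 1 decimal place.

T = A_s f_y = 1570 × 420 = 659400 N = 659.4 kN.
Setting C = 0.85 f'_c a b equal to T: a = 659400/(0.85 × 27.2 × 600) = 47.535 mm.
With β₁ = 0.85, c = a/β₁ = 47.535/0.85 = 55.9 mm.

c ≈ 55.9 mm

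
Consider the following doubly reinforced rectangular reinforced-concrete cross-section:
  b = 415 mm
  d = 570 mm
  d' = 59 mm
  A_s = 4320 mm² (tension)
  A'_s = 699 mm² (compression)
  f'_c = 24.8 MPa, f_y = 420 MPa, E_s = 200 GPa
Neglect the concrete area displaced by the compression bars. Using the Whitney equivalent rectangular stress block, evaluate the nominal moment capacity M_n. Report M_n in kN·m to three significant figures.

Assume both tension and compression steel yield.
Net tension couple steel: A_s − A'_s = 3621 mm².
a = (A_s − A'_s) f_y / (0.85 f'_c b) = 1520820/(0.85 × 24.8 × 415) = 173.84 mm.
c = a/β₁ = 173.84/0.85 = 204.52 mm; ε'_s = 0.003(c − d')/c = 0.0021 ≥ f_y/E_s = 0.0021, so compression steel does yield.
M_n = (A_s − A'_s) f_y (d − a/2) + A'_s f_y (d − d') = [1520820 × (570 − 86.92) + 293580 × (570 − 59)] × 10⁻⁶ = 734.68 + 150.02 = 884.70 kN·m.

M_n ≈ 885 kN·m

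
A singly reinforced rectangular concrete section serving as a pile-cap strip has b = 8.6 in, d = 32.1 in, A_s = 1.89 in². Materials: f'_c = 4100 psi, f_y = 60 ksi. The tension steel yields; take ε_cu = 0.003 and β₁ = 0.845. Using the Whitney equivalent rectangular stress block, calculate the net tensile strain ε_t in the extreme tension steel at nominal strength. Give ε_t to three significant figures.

a = A_s f_y/(0.85 f'_c b) = 3.784 in.
β₁ = 0.845, so c = a/β₁ = 3.784/0.845 = 4.478 in.
From the linear strain diagram with ε_cu = 0.003: ε_t = 0.003 (d − c)/c = 0.003 × (32.1 − 4.478)/4.478 = 0.0185.
Since ε_t ≥ 0.005, the section is tension-controlled.

ε_t ≈ 0.0185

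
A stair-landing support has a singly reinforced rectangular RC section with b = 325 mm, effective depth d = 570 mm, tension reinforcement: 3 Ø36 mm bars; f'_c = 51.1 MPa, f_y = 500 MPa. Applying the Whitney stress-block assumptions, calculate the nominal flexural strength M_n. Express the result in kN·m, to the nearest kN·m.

M_n ≈ 788 kN·m

A_s = 3 × 1018 = 3054 mm².
T = A_s f_y = 3054 × 500 = 1527000 N = 1527 kN.
From C = T: a = T/(0.85 f'_c b) = 1527000/(0.85 × 51.1 × 325) = 108.17 mm.
M_n = T(d − a/2) = 1527 kN × (570 − 54.085) mm = 787.80 kN·m.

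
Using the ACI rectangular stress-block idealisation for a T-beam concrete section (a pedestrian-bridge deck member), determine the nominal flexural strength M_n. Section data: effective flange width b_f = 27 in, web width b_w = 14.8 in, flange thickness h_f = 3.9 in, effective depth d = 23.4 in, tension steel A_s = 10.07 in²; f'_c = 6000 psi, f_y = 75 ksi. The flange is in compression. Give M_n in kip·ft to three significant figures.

Tension: T = A_s f_y = 10.07 × 75 = 755.25 kips.
Try a within the flange: a = T/(0.85 f'_c b_f) = 755.25/(0.85 × 6 × 27) = 5.485 in.
a = 5.485 > h_f = 3.9 in: the block extends into the web. Split into flange-overhang and web parts.
C_f = 0.85 f'_c (b_f − b_w) h_f = 0.85 × 6 × (27 − 14.8) × 3.9 = 242.7 kips.
Remaining web compression depth: a_w = (T − C_f)/(0.85 f'_c b_w) = (755.25 − 242.7)/(0.85 × 6 × 14.8) = 6.791 in.
M_n = C_f(d − h_f/2) + (T − C_f)(d − a_w/2) = 242.7 × (23.4 − 1.95) + 512.55 × (23.4 − 3.3955) = 5205.9 + 10253.3 = 15459.2 kip·in.
M_n = 15459.2/12 = 1288.27 kip·ft.

M_n ≈ 1290 kip·ft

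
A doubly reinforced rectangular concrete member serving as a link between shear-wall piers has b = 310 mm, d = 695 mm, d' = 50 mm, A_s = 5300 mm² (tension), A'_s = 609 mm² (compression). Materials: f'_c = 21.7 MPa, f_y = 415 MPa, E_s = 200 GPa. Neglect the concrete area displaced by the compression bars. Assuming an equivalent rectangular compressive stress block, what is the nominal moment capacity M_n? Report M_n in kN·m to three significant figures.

M_n ≈ 1180 kN·m

Assume both tension and compression steel yield.
Net tension couple steel: A_s − A'_s = 4691 mm².
a = (A_s − A'_s) f_y / (0.85 f'_c b) = 1946765/(0.85 × 21.7 × 310) = 340.47 mm.
c = a/β₁ = 340.47/0.85 = 400.55 mm; ε'_s = 0.003(c − d')/c = 0.0026 ≥ f_y/E_s = 0.0021, so compression steel does yield.
M_n = (A_s − A'_s) f_y (d − a/2) + A'_s f_y (d − d') = [1946765 × (695 − 170.235) + 252735 × (695 − 50)] × 10⁻⁶ = 1021.59 + 163.01 = 1184.60 kN·m.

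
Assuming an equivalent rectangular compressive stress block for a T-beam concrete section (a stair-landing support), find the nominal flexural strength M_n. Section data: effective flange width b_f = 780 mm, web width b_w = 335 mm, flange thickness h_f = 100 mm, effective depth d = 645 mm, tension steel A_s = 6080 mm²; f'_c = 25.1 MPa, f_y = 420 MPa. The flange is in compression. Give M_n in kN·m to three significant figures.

M_n ≈ 1420 kN·m

Tension: T = A_s f_y = 6080 × 420 = 2553600 N.
Try a within the flange: a = T/(0.85 f'_c b_f) = 2553600/(0.85 × 25.1 × 780) = 153.45 mm.
a = 153.45 > h_f = 100 mm: the block extends into the web. Split into flange-overhang and web parts.
C_f = 0.85 f'_c (b_f − b_w) h_f = 0.85 × 25.1 × (780 − 335) × 100 = 949408 N.
Remaining web compression depth: a_w = (T − C_f)/(0.85 f'_c b_w) = (2553600 − 949408)/(0.85 × 25.1 × 335) = 224.45 mm.
M_n = C_f(d − h_f/2) + (T − C_f)(d − a_w/2) = 949408 × (645 − 50) + 1604192 × (645 − 112.225) = 564.90 + 854.67 = 1419.57 × 10⁶ N·mm.
M_n = 1419.57 kN·m.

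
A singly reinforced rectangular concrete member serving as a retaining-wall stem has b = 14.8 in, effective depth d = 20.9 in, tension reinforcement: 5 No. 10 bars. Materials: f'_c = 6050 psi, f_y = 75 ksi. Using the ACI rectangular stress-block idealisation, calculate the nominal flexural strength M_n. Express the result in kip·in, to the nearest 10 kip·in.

M_n ≈ 8460 kip·in

A_s = 5 × 1.27 = 6.35 in².
T = A_s f_y = 6.35 × 75 = 476.25 kips.
a = T/(0.85 f'_c b) = 476.25/(0.85 × 6.05 × 14.8) = 6.257 in.
M_n = T(d − a/2) = 476.25 × (20.9 − 3.1285) = 8463.7 kip·in.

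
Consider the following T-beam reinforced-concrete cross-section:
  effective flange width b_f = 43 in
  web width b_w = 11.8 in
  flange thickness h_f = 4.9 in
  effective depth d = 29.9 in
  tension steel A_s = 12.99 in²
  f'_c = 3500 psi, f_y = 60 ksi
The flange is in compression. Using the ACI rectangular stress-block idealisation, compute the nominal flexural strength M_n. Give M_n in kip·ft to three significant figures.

Tension: T = A_s f_y = 12.99 × 60 = 779.4 kips.
Try a within the flange: a = T/(0.85 f'_c b_f) = 779.4/(0.85 × 3.5 × 43) = 6.093 in.
a = 6.093 > h_f = 4.9 in: the block extends into the web. Split into flange-overhang and web parts.
C_f = 0.85 f'_c (b_f − b_w) h_f = 0.85 × 3.5 × (43 − 11.8) × 4.9 = 454.8 kips.
Remaining web compression depth: a_w = (T − C_f)/(0.85 f'_c b_w) = (779.4 − 454.8)/(0.85 × 3.5 × 11.8) = 9.247 in.
M_n = C_f(d − h_f/2) + (T − C_f)(d − a_w/2) = 454.8 × (29.9 − 2.45) + 324.6 × (29.9 − 4.6235) = 12484.3 + 8204.8 = 20689.1 kip·in.
M_n = 20689.1/12 = 1724.09 kip·ft.

M_n ≈ 1720 kip·ft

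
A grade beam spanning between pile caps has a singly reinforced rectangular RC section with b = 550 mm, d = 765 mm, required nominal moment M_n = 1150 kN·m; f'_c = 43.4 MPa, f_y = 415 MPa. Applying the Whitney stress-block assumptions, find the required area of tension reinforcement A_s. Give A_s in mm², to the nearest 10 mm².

A_s ≈ 3820 mm²

With M_n = 0.85 f'_c a b (d − a/2), solve the quadratic for a:
a = d − √(d² − 2M_n/(0.85 f'_c b)) = 765 − √(765² − 2 × 1150×10⁶/(0.85 × 43.4 × 550)) = 78.08 mm.
A_s = 0.85 f'_c a b / f_y = 0.85 × 43.4 × 78.08 × 550 / 415 = 3817.4 mm².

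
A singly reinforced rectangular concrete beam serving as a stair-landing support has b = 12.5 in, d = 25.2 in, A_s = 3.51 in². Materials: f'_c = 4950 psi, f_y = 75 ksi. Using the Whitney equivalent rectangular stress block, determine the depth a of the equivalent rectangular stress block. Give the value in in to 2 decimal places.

a ≈ 5.01 in

T = A_s f_y = 3.51 × 75 = 263.25 kips.
a = T/(0.85 f'_c b) = 263.25/(0.85 × 4.95 × 12.5) = 5.01 in.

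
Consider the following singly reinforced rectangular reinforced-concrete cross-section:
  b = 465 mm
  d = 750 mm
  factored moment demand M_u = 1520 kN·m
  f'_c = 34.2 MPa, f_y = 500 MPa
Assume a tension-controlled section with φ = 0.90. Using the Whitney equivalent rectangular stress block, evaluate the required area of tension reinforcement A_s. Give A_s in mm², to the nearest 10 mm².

M_n = M_u/φ = 1520/0.90 = 1688.89 kN·m.
With M_n = 0.85 f'_c a b (d − a/2), solve the quadratic for a:
a = d − √(d² − 2M_n/(0.85 f'_c b)) = 750 − √(750² − 2 × 1688.89×10⁶/(0.85 × 34.2 × 465)) = 190.88 mm.
A_s = 0.85 f'_c a b / f_y = 0.85 × 34.2 × 190.88 × 465 / 500 = 5160.5 mm².

A_s ≈ 5160 mm²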